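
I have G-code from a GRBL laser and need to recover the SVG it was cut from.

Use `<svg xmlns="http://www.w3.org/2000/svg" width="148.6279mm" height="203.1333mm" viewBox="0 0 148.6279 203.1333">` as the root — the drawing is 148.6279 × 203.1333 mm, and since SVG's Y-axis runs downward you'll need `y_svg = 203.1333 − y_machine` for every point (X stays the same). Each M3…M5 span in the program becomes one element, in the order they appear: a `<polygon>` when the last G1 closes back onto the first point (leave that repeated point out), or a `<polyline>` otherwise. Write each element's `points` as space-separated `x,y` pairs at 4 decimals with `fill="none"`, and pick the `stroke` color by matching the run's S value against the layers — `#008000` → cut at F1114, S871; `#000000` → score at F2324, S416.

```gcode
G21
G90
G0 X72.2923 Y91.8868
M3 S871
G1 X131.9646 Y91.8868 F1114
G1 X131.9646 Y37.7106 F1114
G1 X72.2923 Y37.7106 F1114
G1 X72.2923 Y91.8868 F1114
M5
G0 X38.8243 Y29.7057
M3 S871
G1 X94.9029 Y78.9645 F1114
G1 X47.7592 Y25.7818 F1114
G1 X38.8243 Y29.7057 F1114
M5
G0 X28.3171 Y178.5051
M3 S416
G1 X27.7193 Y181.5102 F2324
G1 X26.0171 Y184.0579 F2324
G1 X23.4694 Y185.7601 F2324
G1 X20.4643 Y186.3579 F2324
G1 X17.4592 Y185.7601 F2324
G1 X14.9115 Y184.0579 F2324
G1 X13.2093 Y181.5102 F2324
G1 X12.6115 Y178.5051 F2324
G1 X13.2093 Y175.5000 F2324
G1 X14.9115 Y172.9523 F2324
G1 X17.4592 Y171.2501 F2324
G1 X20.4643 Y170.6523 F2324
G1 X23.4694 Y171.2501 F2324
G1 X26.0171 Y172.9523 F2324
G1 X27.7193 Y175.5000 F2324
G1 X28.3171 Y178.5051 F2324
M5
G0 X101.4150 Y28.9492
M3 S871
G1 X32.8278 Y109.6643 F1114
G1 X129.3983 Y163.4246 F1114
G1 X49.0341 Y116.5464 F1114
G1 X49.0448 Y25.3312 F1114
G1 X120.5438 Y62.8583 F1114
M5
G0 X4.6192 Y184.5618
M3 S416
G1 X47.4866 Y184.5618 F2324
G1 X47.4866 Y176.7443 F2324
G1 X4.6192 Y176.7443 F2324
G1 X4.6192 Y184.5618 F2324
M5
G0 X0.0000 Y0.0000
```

<svg xmlns="http://www.w3.org/2000/svg" width="148.6279mm" height="203.1333mm" viewBox="0 0 148.6279 203.1333">
  <polygon points="72.2923,111.2465 131.9646,111.2465 131.9646,165.4227 72.2923,165.4227" fill="none" stroke="#008000"/>
  <polygon points="38.8243,173.4276 94.9029,124.1688 47.7592,177.3515" fill="none" stroke="#008000"/>
  <polygon points="28.3171,24.6282 27.7193,21.6231 26.0171,19.0754 23.4694,17.3732 20.4643,16.7754 17.4592,17.3732 14.9115,19.0754 13.2093,21.6231 12.6115,24.6282 13.2093,27.6333 14.9115,30.1810 17.4592,31.8832 20.4643,32.4810 23.4694,31.8832 26.0171,30.1810 27.7193,27.6333" fill="none" stroke="#000000"/>
  <polyline points="101.4150,174.1841 32.8278,93.4690 129.3983,39.7087 49.0341,86.5869 49.0448,177.8021 120.5438,140.2750" fill="none" stroke="#008000"/>
  <polygon points="4.6192,18.5715 47.4866,18.5715 47.4866,26.3890 4.6192,26.3890" fill="none" stroke="#000000"/>
</svg>

Machine Y-up, SVG Y-down with viewBox height 203.1333, so y_svg = 203.1333 − y_machine; X carries over.

Run 1: power S871 maps to stroke `#008000` (cut). The run returns to its start, so emit a `<polygon>` with points (Y-flipped): 72.2923,111.2465 131.9646,111.2465 131.9646,165.4227 72.2923,165.4227.

Run 2: S871 ⇒ cut layer `#008000`. The run returns to its start, so emit a `<polygon>` with points (Y-flipped): 38.8243,173.4276 94.9029,124.1688 47.7592,177.3515.

Run 3: S416 ⇒ score layer `#000000`. The run returns to its start, so emit a `<polygon>` with points (Y-flipped): 28.3171,24.6282 27.7193,21.6231 26.0171,19.0754 23.4694,17.3732 20.4643,16.7754 17.4592,17.3732 14.9115,19.0754 13.2093,21.6231 12.6115,24.6282 13.2093,27.6333 14.9115,30.1810 17.4592,31.8832 20.4643,32.4810 23.4694,31.8832 26.0171,30.1810 27.7193,27.6333.

Run 4: the run's S871 means `#008000` (cut). The run is open, so emit a `<polyline>` with points (Y-flipped): 101.4150,174.1841 32.8278,93.4690 129.3983,39.7087 49.0341,86.5869 49.0448,177.8021 120.5438,140.2750.

Run 5: S416 ⇒ score layer `#000000`. The run returns to its start, so emit a `<polygon>` with points (Y-flipped): 4.6192,18.5715 47.4866,18.5715 47.4866,26.3890 4.6192,26.3890.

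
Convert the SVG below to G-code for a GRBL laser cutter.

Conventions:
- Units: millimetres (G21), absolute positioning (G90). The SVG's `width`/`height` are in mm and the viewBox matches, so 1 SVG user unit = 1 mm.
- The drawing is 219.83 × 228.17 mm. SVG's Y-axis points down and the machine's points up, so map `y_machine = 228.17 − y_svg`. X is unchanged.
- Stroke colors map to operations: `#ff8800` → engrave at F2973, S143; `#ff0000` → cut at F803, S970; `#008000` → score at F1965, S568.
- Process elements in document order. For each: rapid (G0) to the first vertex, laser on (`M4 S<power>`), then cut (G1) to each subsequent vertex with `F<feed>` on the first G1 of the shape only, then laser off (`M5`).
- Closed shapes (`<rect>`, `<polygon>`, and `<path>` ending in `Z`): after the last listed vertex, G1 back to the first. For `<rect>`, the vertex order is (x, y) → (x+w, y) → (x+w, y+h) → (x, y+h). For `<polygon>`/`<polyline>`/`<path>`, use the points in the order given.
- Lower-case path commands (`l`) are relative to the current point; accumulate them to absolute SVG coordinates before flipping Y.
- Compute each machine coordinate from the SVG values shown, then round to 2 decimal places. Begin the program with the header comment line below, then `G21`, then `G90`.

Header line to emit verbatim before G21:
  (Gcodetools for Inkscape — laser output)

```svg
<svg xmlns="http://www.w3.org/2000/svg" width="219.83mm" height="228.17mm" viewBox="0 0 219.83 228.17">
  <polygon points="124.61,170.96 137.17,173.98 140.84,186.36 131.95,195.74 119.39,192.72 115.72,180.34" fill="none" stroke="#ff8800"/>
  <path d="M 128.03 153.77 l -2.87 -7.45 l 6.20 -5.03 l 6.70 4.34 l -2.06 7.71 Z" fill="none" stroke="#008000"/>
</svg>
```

(Gcodetools for Inkscape — laser output)
G21
G90
G0 X124.61 Y57.21
M4 S143
G1 X137.17 Y54.19 F2973
G1 X140.84 Y41.81
G1 X131.95 Y32.43
G1 X119.39 Y35.45
G1 X115.72 Y47.83
G1 X124.61 Y57.21
M5
G0 X128.03 Y74.40
M4 S568
G1 X125.16 Y81.85 F1965
G1 X131.36 Y86.88
G1 X138.06 Y82.54
G1 X136.00 Y74.83
G1 X128.03 Y74.40
M5

viewBox `0 0 219.83 228.17` with mm width/height → 1 unit = 1 mm. Flip: y_m = 228.17 − y_svg.

**Shape 1** — `<polygon>` regular polygon, stroke `#ff8800` → engrave (S143, F2973). Machine vertices: (124.61,57.21) → (137.17,54.19) → (140.84,41.81) → (131.95,32.43) → (119.39,35.45) → (115.72,47.83) → (124.61,57.21). Closed: final G1 returns to the first vertex.

**Shape 2** — `<path>` regular polygon, stroke `#008000` → score (S568, F1965). Machine vertices: (128.03,74.40) → (125.16,81.85) → (131.36,86.88) → (138.06,82.54) → (136.00,74.83) → (128.03,74.40). Closed: final G1 returns to the first vertex.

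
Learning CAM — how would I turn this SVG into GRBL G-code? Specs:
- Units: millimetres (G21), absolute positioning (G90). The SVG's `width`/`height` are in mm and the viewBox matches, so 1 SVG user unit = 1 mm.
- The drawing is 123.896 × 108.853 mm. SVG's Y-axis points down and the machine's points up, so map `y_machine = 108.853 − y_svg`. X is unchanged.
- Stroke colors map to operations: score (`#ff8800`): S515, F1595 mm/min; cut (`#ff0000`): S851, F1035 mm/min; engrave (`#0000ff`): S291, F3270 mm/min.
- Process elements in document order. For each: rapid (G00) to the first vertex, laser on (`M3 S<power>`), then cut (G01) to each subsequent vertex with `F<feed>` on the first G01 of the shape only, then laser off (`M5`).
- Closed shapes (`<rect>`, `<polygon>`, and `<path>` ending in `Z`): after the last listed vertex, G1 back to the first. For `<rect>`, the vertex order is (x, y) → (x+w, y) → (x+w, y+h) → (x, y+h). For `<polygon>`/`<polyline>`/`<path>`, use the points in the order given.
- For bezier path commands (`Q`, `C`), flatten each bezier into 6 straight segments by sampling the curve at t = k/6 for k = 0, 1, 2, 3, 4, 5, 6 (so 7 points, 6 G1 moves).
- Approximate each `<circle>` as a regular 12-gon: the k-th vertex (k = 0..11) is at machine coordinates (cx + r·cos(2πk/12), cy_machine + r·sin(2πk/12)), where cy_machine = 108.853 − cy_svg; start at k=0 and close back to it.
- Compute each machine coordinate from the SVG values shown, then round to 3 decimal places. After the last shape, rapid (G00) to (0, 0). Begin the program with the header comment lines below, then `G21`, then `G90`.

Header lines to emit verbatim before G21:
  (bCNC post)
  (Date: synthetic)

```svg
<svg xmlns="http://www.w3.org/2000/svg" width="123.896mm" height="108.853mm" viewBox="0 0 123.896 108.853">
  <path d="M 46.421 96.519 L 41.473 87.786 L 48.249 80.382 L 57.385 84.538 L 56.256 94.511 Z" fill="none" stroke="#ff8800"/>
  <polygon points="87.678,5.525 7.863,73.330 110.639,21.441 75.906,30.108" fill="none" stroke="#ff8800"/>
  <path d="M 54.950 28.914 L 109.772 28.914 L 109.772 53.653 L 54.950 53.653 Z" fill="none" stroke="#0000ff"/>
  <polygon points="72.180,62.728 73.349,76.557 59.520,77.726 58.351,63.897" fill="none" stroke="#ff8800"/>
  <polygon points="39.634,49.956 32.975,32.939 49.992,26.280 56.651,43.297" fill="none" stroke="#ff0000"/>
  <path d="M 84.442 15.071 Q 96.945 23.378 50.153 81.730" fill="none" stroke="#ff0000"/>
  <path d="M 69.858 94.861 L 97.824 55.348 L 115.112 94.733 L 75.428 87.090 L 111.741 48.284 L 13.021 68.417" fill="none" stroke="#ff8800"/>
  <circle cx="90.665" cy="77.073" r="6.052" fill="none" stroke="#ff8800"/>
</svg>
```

Since the viewBox matches the mm dimensions, user units are millimetres directly. The only transform is the Y-flip y_m = 108.853 − y_svg.

Shape 1 is a regular polygon drawn with `<path>`. Its stroke #ff8800 means score at S515, F1595. After flipping Y the toolpath is (46.421,12.334) → (41.473,21.067) → (48.249,28.471) → (57.385,24.315) → (56.256,14.342) → (46.421,12.334), returning to the start.

Shape 2 is a closed polygon drawn with `<polygon>`. Its stroke #ff8800 means score at S515, F1595. After flipping Y the toolpath is (87.678,103.328) → (7.863,35.523) → (110.639,87.412) → (75.906,78.745) → (87.678,103.328), returning to the start.

Shape 3 is a rectangle drawn with `<path>`. Its stroke #0000ff means engrave at S291, F3270. After flipping Y the toolpath is (54.950,79.939) → (109.772,79.939) → (109.772,55.200) → (54.950,55.200) → (54.950,79.939), returning to the start.

Shape 4 is a regular polygon drawn with `<polygon>`. Its stroke #ff8800 means score at S515, F1595. After flipping Y the toolpath is (72.180,46.125) → (73.349,32.296) → (59.520,31.127) → (58.351,44.956) → (72.180,46.125), returning to the start.

Shape 5 is a regular polygon drawn with `<polygon>`. Its stroke #ff0000 means cut at S851, F1035. After flipping Y the toolpath is (39.634,58.897) → (32.975,75.914) → (49.992,82.573) → (56.651,65.556) → (39.634,58.897), returning to the start.

Shape 6 is a quadratic bezier drawn with `<path>`. Its stroke #ff0000 means cut at S851, F1035. After flipping Y the toolpath is (84.442,93.782) → (86.963,89.623) → (86.189,82.683) → (82.121,72.964) → (74.759,60.464) → (64.103,45.184) → (50.153,27.123).

Shape 7 is a open polyline drawn with `<path>`. Its stroke #ff8800 means score at S515, F1595. After flipping Y the toolpath is (69.858,13.992) → (97.824,53.505) → (115.112,14.120) → (75.428,21.763) → (111.741,60.569) → (13.021,40.436).

Shape 8 is a circle drawn with `<circle>`. Its stroke #ff8800 means score at S515, F1595. After flipping Y the toolpath is (96.717,31.780) → (95.906,34.806) → (93.691,37.021) → (90.665,37.832) → (87.639,37.021) → (85.424,34.806) → (84.613,31.780) → (85.424,28.754) → (87.639,26.539) → (90.665,25.728) → (93.691,26.539) → (95.906,28.754) → (96.717,31.780), returning to the start.

(bCNC post)
(Date: synthetic)
G21
G90
G00 X46.421 Y12.334
M3 S515
G01 X41.473 Y21.067 F1595
G01 X48.249 Y28.471
G01 X57.385 Y24.315
G01 X56.256 Y14.342
G01 X46.421 Y12.334
M5
G00 X87.678 Y103.328
M3 S515
G01 X7.863 Y35.523 F1595
G01 X110.639 Y87.412
G01 X75.906 Y78.745
G01 X87.678 Y103.328
M5
G00 X54.950 Y79.939
M3 S291
G01 X109.772 Y79.939 F3270
G01 X109.772 Y55.200
G01 X54.950 Y55.200
G01 X54.950 Y79.939
M5
G00 X72.180 Y46.125
M3 S515
G01 X73.349 Y32.296 F1595
G01 X59.520 Y31.127
G01 X58.351 Y44.956
G01 X72.180 Y46.125
M5
G00 X39.634 Y58.897
M3 S851
G01 X32.975 Y75.914 F1035
G01 X49.992 Y82.573
G01 X56.651 Y65.556
G01 X39.634 Y58.897
M5
G00 X84.442 Y93.782
M3 S851
G01 X86.963 Y89.623 F1035
G01 X86.189 Y82.683
G01 X82.121 Y72.964
G01 X74.759 Y60.464
G01 X64.103 Y45.184
G01 X50.153 Y27.123
M5
G00 X69.858 Y13.992
M3 S515
G01 X97.824 Y53.505 F1595
G01 X115.112 Y14.120
G01 X75.428 Y21.763
G01 X111.741 Y60.569
G01 X13.021 Y40.436
M5
G00 X96.717 Y31.780
M3 S515
G01 X95.906 Y34.806 F1595
G01 X93.691 Y37.021
G01 X90.665 Y37.832
G01 X87.639 Y37.021
G01 X85.424 Y34.806
G01 X84.613 Y31.780
G01 X85.424 Y28.754
G01 X87.639 Y26.539
G01 X90.665 Y25.728
G01 X93.691 Y26.539
G01 X95.906 Y28.754
G01 X96.717 Y31.780
M5
G00 X0.000 Y0.000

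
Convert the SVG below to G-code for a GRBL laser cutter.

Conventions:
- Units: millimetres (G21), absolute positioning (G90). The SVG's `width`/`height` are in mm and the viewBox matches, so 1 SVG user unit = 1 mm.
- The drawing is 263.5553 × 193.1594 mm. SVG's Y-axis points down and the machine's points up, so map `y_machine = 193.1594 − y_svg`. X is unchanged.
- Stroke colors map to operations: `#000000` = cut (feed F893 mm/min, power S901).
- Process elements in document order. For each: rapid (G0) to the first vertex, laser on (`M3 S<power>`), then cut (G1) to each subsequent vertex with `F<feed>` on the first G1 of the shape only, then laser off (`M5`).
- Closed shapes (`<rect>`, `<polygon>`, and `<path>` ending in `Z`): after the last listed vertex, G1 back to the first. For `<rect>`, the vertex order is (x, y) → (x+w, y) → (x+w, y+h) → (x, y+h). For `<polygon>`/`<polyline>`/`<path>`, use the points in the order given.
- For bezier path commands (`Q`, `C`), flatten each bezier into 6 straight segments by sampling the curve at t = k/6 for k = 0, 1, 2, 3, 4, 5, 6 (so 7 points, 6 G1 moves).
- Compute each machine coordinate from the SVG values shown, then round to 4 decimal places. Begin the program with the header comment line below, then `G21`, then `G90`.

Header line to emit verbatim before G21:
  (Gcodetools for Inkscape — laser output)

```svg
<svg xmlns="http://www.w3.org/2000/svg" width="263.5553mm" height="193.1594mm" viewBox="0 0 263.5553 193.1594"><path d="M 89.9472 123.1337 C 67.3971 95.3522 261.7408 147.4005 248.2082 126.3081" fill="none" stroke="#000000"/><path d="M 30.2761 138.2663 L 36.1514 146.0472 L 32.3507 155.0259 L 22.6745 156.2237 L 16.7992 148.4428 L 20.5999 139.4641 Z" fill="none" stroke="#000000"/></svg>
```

viewBox `0 0 263.5553 193.1594` with mm width/height → 1 unit = 1 mm. Flip: y_m = 193.1594 − y_svg.

**Shape 1** — `<path>` cubic bezier, stroke `#000000` → cut (S901, F893). Control points (SVG): P0=(89.9472,123.1337), P1=(67.3971,95.3522), P2=(261.7408,147.4005), P3=(248.2082,126.3081); sampled at t=k/6. Machine vertices: (89.9472,70.0257) → (94.7801,77.9722) → (123.9628,76.8628) → (165.6961,70.9469) → (208.1809,64.4736) → (239.6180,61.6920) → (248.2082,66.8513). Open path.

**Shape 2** — `<path>` regular polygon, stroke `#000000` → cut (S901, F893). Machine vertices: (30.2761,54.8931) → (36.1514,47.1122) → (32.3507,38.1335) → (22.6745,36.9357) → (16.7992,44.7166) → (20.5999,53.6953) → (30.2761,54.8931). Closed: final G1 returns to the first vertex.

(Gcodetools for Inkscape — laser output)
G21
G90
G0 X89.9472 Y70.0257
M3 S901
G1 X94.7801 Y77.9722 F893
G1 X123.9628 Y76.8628
G1 X165.6961 Y70.9469
G1 X208.1809 Y64.4736
G1 X239.6180 Y61.6920
G1 X248.2082 Y66.8513
M5
G0 X30.2761 Y54.8931
M3 S901
G1 X36.1514 Y47.1122 F893
G1 X32.3507 Y38.1335
G1 X22.6745 Y36.9357
G1 X16.7992 Y44.7166
G1 X20.5999 Y53.6953
G1 X30.2761 Y54.8931
M5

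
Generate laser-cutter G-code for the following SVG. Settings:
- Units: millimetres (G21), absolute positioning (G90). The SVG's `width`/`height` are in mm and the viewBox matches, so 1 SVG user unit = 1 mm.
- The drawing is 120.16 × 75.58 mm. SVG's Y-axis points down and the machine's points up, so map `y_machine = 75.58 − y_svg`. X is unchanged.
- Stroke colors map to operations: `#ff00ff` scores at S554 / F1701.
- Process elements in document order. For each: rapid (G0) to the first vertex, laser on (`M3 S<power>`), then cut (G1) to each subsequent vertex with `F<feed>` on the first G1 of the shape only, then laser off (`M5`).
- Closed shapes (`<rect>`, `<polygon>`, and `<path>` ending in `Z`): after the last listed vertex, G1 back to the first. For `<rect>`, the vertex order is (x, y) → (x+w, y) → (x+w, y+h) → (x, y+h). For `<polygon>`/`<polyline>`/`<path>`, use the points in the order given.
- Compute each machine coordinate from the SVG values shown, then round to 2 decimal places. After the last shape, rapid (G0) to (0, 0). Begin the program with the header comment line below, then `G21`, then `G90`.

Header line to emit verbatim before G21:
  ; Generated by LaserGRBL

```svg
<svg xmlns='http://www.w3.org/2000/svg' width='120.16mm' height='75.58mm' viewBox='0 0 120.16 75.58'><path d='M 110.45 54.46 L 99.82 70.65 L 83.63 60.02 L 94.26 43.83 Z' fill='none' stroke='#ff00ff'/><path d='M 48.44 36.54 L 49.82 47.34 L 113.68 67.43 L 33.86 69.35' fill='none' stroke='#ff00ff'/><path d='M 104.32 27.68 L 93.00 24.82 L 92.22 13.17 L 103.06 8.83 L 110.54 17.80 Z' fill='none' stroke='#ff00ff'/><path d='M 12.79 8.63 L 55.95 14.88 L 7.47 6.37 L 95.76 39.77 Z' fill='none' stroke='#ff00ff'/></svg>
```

; Generated by LaserGRBL
G21
G90
G0 X110.45 Y21.12
M3 S554
G1 X99.82 Y4.93 F1701
G1 X83.63 Y15.56
G1 X94.26 Y31.75
G1 X110.45 Y21.12
M5
G0 X48.44 Y39.04
M3 S554
G1 X49.82 Y28.24 F1701
G1 X113.68 Y8.15
G1 X33.86 Y6.23
M5
G0 X104.32 Y47.90
M3 S554
G1 X93.00 Y50.76 F1701
G1 X92.22 Y62.41
G1 X103.06 Y66.75
G1 X110.54 Y57.78
G1 X104.32 Y47.90
M5
G0 X12.79 Y66.95
M3 S554
G1 X55.95 Y60.70 F1701
G1 X7.47 Y69.21
G1 X95.76 Y35.81
G1 X12.79 Y66.95
M5
G0 X0.00 Y0.00

Since the viewBox matches the mm dimensions, user units are millimetres directly. The only transform is the Y-flip y_m = 75.58 − y_svg.

Shape 1 is a regular polygon drawn with `<path>`. Its stroke #ff00ff means score at S554, F1701. After flipping Y the toolpath is (110.45,21.12) → (99.82,4.93) → (83.63,15.56) → (94.26,31.75) → (110.45,21.12), returning to the start.

Shape 2 is a open polyline drawn with `<path>`. Its stroke #ff00ff means score at S554, F1701. After flipping Y the toolpath is (48.44,39.04) → (49.82,28.24) → (113.68,8.15) → (33.86,6.23).

Shape 3 is a regular polygon drawn with `<path>`. Its stroke #ff00ff means score at S554, F1701. After flipping Y the toolpath is (104.32,47.90) → (93.00,50.76) → (92.22,62.41) → (103.06,66.75) → (110.54,57.78) → (104.32,47.90), returning to the start.

Shape 4 is a closed polygon drawn with `<path>`. Its stroke #ff00ff means score at S554, F1701. After flipping Y the toolpath is (12.79,66.95) → (55.95,60.70) → (7.47,69.21) → (95.76,35.81) → (12.79,66.95), returning to the start.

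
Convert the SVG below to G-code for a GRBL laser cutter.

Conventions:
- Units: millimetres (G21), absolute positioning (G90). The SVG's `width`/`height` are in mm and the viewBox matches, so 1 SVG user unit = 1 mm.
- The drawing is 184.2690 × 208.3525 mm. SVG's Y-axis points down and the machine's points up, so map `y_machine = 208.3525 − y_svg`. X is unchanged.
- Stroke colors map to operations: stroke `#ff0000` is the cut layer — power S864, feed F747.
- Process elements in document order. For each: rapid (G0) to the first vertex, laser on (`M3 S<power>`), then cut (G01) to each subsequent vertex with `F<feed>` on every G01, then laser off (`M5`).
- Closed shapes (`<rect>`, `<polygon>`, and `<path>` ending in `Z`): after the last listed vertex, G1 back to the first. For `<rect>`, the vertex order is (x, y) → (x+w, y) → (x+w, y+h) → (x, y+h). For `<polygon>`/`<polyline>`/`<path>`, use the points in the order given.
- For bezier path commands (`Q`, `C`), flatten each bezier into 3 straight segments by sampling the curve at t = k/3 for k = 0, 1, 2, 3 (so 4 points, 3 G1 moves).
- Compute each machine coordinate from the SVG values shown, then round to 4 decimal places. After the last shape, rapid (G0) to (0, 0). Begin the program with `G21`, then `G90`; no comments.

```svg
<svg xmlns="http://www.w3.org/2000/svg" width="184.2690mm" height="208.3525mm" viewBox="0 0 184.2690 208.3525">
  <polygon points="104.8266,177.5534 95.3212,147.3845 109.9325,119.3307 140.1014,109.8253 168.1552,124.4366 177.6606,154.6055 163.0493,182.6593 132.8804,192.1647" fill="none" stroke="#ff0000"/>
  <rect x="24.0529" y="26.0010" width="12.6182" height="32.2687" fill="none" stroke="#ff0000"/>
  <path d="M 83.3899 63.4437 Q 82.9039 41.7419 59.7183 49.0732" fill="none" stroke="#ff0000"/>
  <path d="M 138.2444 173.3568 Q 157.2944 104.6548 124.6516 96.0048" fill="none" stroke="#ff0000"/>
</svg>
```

G21
G90
G0 X104.8266 Y30.7991
M3 S864
G01 X95.3212 Y60.9680 F747
G01 X109.9325 Y89.0218 F747
G01 X140.1014 Y98.5272 F747
G01 X168.1552 Y83.9159 F747
G01 X177.6606 Y53.7470 F747
G01 X163.0493 Y25.6932 F747
G01 X132.8804 Y16.1878 F747
G01 X104.8266 Y30.7991 F747
M5
G0 X24.0529 Y182.3515
M3 S864
G01 X36.6711 Y182.3515 F747
G01 X36.6711 Y150.0828 F747
G01 X24.0529 Y150.0828 F747
G01 X24.0529 Y182.3515 F747
M5
G0 X83.3899 Y144.9088
M3 S864
G01 X80.5437 Y156.1508 F747
G01 X72.6532 Y160.9409 F747
G01 X59.7183 Y159.2793 F747
M5
G0 X138.2444 Y34.9957
M3 S864
G01 X145.2008 Y74.1246 F747
G01 X140.6698 Y99.9086 F747
G01 X124.6516 Y112.3477 F747
M5
G0 X0.0000 Y0.0000

1 u = 1 mm; y_m = 208.3525 − y.

[1] `<polygon>` regular polygon, #ff0000→cut S864 F747: (104.8266,30.7991) → (95.3212,60.9680) → (109.9325,89.0218) → (140.1014,98.5272) → (168.1552,83.9159) → (177.6606,53.7470) → (163.0493,25.6932) → (132.8804,16.1878) → (104.8266,30.7991) (closed)

[2] `<rect>` rectangle, #ff0000→cut S864 F747: (24.0529,182.3515) → (36.6711,182.3515) → (36.6711,150.0828) → (24.0529,150.0828) → (24.0529,182.3515) (closed)

[3] `<path>` quadratic bezier, #ff0000→cut S864 F747: (83.3899,144.9088) → (80.5437,156.1508) → (72.6532,160.9409) → (59.7183,159.2793)

[4] `<path>` quadratic bezier, #ff0000→cut S864 F747: (138.2444,34.9957) → (145.2008,74.1246) → (140.6698,99.9086) → (124.6516,112.3477)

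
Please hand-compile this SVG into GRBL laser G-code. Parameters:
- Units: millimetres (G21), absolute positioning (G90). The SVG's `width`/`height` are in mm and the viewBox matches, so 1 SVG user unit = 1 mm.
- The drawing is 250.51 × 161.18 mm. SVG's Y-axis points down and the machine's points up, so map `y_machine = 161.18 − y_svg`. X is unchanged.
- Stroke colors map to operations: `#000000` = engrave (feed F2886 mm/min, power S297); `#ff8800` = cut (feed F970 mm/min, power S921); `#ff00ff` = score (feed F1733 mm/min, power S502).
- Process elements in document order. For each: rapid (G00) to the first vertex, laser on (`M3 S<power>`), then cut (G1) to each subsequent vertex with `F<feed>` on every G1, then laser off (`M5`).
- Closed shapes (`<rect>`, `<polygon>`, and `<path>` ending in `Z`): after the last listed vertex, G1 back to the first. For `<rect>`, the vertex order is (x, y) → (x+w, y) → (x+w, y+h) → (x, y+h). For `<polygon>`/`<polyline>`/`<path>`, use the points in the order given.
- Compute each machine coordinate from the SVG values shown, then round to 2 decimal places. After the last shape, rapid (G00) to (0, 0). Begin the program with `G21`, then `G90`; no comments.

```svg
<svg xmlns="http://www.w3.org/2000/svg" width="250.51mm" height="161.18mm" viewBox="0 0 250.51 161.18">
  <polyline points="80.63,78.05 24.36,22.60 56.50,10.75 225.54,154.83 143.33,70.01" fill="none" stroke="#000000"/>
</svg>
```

G21
G90
G00 X80.63 Y83.13
M3 S297
G1 X24.36 Y138.58 F2886
G1 X56.50 Y150.43 F2886
G1 X225.54 Y6.35 F2886
G1 X143.33 Y91.17 F2886
M5
G00 X0.00 Y0.00

Since the viewBox matches the mm dimensions, user units are millimetres directly. The only transform is the Y-flip y_m = 161.18 − y_svg.

Shape 1 is a open polyline drawn with `<polyline>`. Its stroke #000000 means engrave at S297, F2886. After flipping Y the toolpath is (80.63,83.13) → (24.36,138.58) → (56.50,150.43) → (225.54,6.35) → (143.33,91.17).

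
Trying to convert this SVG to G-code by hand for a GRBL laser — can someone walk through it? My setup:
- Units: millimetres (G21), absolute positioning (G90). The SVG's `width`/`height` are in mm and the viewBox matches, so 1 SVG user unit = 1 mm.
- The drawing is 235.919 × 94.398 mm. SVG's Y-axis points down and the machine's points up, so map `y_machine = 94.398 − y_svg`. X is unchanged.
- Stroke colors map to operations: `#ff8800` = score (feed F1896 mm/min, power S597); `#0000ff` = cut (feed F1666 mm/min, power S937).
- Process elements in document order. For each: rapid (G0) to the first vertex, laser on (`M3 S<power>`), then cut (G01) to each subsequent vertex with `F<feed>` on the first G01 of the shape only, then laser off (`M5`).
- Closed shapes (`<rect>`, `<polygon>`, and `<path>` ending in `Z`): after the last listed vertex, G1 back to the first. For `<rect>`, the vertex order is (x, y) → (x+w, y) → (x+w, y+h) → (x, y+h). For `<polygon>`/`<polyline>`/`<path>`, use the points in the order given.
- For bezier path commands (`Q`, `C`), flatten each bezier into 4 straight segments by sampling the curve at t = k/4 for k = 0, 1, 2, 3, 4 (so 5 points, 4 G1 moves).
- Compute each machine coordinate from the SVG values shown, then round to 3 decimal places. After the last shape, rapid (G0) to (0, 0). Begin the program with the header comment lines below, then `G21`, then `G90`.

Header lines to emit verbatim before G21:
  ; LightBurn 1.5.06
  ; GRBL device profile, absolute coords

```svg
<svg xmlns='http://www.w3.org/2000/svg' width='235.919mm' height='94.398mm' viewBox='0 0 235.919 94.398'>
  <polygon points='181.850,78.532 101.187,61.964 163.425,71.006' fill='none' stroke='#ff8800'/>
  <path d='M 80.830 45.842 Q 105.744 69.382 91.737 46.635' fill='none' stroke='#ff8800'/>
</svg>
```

Since the viewBox matches the mm dimensions, user units are millimetres directly. The only transform is the Y-flip y_m = 94.398 − y_svg.

Shape 1 is a closed polygon drawn with `<polygon>`. Its stroke #ff8800 means score at S597, F1896. After flipping Y the toolpath is (181.850,15.866) → (101.187,32.434) → (163.425,23.392) → (181.850,15.866), returning to the start.

Shape 2 is a quadratic bezier drawn with `<path>`. Its stroke #ff8800 means score at S597, F1896. After flipping Y the toolpath is (80.830,48.556) → (90.854,39.679) → (96.014,36.588) → (96.308,39.282) → (91.737,47.763).

; LightBurn 1.5.06
; GRBL device profile, absolute coords
G21
G90
G0 X181.850 Y15.866
M3 S597
G01 X101.187 Y32.434 F1896
G01 X163.425 Y23.392
G01 X181.850 Y15.866
M5
G0 X80.830 Y48.556
M3 S597
G01 X90.854 Y39.679 F1896
G01 X96.014 Y36.588
G01 X96.308 Y39.282
G01 X91.737 Y47.763
M5
G0 X0.000 Y0.000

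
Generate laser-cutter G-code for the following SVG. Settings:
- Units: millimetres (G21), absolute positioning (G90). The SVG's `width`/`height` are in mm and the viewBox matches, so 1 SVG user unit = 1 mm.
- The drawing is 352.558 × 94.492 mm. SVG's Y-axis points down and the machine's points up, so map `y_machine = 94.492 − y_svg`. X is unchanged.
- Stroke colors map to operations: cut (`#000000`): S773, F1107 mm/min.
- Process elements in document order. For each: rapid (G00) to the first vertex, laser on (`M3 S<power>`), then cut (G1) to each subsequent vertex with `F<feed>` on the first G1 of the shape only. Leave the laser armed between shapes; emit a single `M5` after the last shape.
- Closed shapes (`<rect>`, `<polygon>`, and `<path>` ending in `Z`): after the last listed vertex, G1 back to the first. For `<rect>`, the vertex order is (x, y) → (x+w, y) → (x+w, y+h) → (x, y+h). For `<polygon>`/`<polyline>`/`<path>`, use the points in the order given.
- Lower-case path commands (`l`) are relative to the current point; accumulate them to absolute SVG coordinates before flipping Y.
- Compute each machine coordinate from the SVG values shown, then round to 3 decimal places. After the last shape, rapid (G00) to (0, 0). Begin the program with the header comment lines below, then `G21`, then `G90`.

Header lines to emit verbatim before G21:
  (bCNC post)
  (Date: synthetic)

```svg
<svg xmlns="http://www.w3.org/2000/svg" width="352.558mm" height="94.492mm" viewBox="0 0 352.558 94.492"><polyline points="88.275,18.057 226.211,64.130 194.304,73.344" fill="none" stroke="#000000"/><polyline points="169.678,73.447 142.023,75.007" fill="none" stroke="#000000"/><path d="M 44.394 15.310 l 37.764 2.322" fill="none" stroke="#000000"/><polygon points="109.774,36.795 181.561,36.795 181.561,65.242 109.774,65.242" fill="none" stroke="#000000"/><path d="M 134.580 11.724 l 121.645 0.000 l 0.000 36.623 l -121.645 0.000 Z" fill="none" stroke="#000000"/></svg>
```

Since the viewBox matches the mm dimensions, user units are millimetres directly. The only transform is the Y-flip y_m = 94.492 − y_svg.

Shape 1 is a open polyline drawn with `<polyline>`. Its stroke #000000 means cut at S773, F1107. After flipping Y the toolpath is (88.275,76.435) → (226.211,30.362) → (194.304,21.148).

Shape 2 is a line segment drawn with `<polyline>`. Its stroke #000000 means cut at S773, F1107. After flipping Y the toolpath is (169.678,21.045) → (142.023,19.485).

Shape 3 is a line segment drawn with `<path>`. Its stroke #000000 means cut at S773, F1107. After flipping Y the toolpath is (44.394,79.182) → (82.158,76.860).

Shape 4 is a rectangle drawn with `<polygon>`. Its stroke #000000 means cut at S773, F1107. After flipping Y the toolpath is (109.774,57.697) → (181.561,57.697) → (181.561,29.250) → (109.774,29.250) → (109.774,57.697), returning to the start.

Shape 5 is a rectangle drawn with `<path>`. Its stroke #000000 means cut at S773, F1107. After flipping Y the toolpath is (134.580,82.768) → (256.225,82.768) → (256.225,46.145) → (134.580,46.145) → (134.580,82.768), returning to the start.

(bCNC post)
(Date: synthetic)
G21
G90
G00 X88.275 Y76.435
M3 S773
G1 X226.211 Y30.362 F1107
G1 X194.304 Y21.148
G00 X169.678 Y21.045
M3 S773
G1 X142.023 Y19.485 F1107
G00 X44.394 Y79.182
M3 S773
G1 X82.158 Y76.860 F1107
G00 X109.774 Y57.697
M3 S773
G1 X181.561 Y57.697 F1107
G1 X181.561 Y29.250
G1 X109.774 Y29.250
G1 X109.774 Y57.697
G00 X134.580 Y82.768
M3 S773
G1 X256.225 Y82.768 F1107
G1 X256.225 Y46.145
G1 X134.580 Y46.145
G1 X134.580 Y82.768
M5
G00 X0.000 Y0.000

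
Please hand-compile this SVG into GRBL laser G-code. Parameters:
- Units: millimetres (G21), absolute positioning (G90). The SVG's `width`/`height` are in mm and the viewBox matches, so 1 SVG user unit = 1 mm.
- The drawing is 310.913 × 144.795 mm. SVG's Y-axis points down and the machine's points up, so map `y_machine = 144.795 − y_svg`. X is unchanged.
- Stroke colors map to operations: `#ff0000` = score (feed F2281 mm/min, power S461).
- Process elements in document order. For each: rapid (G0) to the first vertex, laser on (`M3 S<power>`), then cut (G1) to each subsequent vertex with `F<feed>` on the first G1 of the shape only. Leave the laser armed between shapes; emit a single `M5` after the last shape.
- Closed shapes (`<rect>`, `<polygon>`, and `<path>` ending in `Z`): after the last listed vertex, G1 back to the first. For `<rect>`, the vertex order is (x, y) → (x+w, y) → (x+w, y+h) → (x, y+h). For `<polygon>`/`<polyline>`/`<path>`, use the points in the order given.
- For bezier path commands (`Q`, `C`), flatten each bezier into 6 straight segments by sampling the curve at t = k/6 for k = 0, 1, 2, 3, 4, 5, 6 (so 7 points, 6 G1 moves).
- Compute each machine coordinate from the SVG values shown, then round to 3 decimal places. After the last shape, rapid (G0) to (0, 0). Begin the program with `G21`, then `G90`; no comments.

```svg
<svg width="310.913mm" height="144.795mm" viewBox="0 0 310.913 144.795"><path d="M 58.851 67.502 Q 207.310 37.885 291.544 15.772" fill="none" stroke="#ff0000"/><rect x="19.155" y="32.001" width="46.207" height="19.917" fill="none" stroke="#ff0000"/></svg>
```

G21
G90
G0 X58.851 Y77.293
M3 S461
G1 X106.553 Y86.957 F2281
G1 X150.688 Y96.204
G1 X191.254 Y105.034
G1 X228.252 Y113.447
G1 X261.682 Y121.444
G1 X291.544 Y129.023
G0 X19.155 Y112.794
M3 S461
G1 X65.362 Y112.794 F2281
G1 X65.362 Y92.877
G1 X19.155 Y92.877
G1 X19.155 Y112.794
M5
G0 X0.000 Y0.000

viewBox `0 0 310.913 144.795` with mm width/height → 1 unit = 1 mm. Flip: y_m = 144.795 − y_svg.

**Shape 1** — `<path>` quadratic bezier, stroke `#ff0000` → score (S461, F2281). Control points (SVG): P0=(58.851,67.502), P1=(207.310,37.885), P2=(291.544,15.772); sampled at t=k/6. Machine vertices: (58.851,77.293) → (106.553,86.957) → (150.688,96.204) → (191.254,105.034) → (228.252,113.447) → (261.682,121.444) → (291.544,129.023). Open path.

**Shape 2** — `<rect>` rectangle, stroke `#ff0000` → score (S461, F2281). Machine vertices: (19.155,112.794) → (65.362,112.794) → (65.362,92.877) → (19.155,92.877) → (19.155,112.794). Closed: final G1 returns to the first vertex.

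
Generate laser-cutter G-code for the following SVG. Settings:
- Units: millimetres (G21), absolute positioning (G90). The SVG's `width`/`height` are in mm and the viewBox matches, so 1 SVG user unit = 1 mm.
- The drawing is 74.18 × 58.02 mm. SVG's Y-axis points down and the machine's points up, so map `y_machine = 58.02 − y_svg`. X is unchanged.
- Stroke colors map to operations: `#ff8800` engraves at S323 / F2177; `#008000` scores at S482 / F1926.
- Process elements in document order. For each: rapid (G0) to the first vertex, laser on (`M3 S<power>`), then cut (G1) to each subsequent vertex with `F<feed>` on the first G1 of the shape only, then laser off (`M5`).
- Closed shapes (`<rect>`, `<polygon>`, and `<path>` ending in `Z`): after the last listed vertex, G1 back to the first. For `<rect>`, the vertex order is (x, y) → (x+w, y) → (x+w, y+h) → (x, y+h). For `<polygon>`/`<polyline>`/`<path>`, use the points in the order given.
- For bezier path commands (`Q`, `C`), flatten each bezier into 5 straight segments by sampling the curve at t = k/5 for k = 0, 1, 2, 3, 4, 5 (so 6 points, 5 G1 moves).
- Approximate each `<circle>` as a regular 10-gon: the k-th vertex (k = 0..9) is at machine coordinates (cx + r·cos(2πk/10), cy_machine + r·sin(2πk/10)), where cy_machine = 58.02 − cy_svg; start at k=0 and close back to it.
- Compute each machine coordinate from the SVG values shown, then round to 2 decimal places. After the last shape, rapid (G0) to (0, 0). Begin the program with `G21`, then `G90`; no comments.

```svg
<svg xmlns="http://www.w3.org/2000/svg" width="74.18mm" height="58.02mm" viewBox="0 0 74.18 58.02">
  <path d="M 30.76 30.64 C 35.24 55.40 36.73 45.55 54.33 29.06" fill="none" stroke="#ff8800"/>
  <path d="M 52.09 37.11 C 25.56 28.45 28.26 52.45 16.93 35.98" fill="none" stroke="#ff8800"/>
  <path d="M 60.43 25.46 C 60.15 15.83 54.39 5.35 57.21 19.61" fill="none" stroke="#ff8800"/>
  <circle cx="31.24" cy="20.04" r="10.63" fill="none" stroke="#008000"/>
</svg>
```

G21
G90
G0 X30.76 Y27.38
M3 S323
G1 X33.24 Y16.45 F2177
G1 X35.92 Y12.49
G1 X39.72 Y14.15
G1 X45.55 Y20.09
G1 X54.33 Y28.96
M5
G0 X52.09 Y20.91
M3 S323
G1 X39.33 Y22.77 F2177
G1 X31.52 Y20.31
G1 X26.56 Y17.02
G1 X22.39 Y16.43
G1 X16.93 Y22.04
M5
G0 X60.43 Y32.56
M3 S323
G1 X59.72 Y38.24 F2177
G1 X58.36 Y42.89
G1 X57.04 Y45.28
G1 X56.44 Y44.20
G1 X57.21 Y38.41
M5
G0 X41.87 Y37.98
M3 S482
G1 X39.84 Y44.23 F1926
G1 X34.52 Y48.09
G1 X27.96 Y48.09
G1 X22.64 Y44.23
G1 X20.61 Y37.98
G1 X22.64 Y31.73
G1 X27.96 Y27.87
G1 X34.52 Y27.87
G1 X39.84 Y31.73
G1 X41.87 Y37.98
M5
G0 X0.00 Y0.00

Since the viewBox matches the mm dimensions, user units are millimetres directly. The only transform is the Y-flip y_m = 58.02 − y_svg.

Shape 1 is a cubic bezier drawn with `<path>`. Its stroke #ff8800 means engrave at S323, F2177. After flipping Y the toolpath is (30.76,27.38) → (33.24,16.45) → (35.92,12.49) → (39.72,14.15) → (45.55,20.09) → (54.33,28.96).

Shape 2 is a cubic bezier drawn with `<path>`. Its stroke #ff8800 means engrave at S323, F2177. After flipping Y the toolpath is (52.09,20.91) → (39.33,22.77) → (31.52,20.31) → (26.56,17.02) → (22.39,16.43) → (16.93,22.04).

Shape 3 is a cubic bezier drawn with `<path>`. Its stroke #ff8800 means engrave at S323, F2177. After flipping Y the toolpath is (60.43,32.56) → (59.72,38.24) → (58.36,42.89) → (57.04,45.28) → (56.44,44.20) → (57.21,38.41).

Shape 4 is a circle drawn with `<circle>`. Its stroke #008000 means score at S482, F1926. After flipping Y the toolpath is (41.87,37.98) → (39.84,44.23) → (34.52,48.09) → (27.96,48.09) → (22.64,44.23) → (20.61,37.98) → (22.64,31.73) → (27.96,27.87) → (34.52,27.87) → (39.84,31.73) → (41.87,37.98), returning to the start.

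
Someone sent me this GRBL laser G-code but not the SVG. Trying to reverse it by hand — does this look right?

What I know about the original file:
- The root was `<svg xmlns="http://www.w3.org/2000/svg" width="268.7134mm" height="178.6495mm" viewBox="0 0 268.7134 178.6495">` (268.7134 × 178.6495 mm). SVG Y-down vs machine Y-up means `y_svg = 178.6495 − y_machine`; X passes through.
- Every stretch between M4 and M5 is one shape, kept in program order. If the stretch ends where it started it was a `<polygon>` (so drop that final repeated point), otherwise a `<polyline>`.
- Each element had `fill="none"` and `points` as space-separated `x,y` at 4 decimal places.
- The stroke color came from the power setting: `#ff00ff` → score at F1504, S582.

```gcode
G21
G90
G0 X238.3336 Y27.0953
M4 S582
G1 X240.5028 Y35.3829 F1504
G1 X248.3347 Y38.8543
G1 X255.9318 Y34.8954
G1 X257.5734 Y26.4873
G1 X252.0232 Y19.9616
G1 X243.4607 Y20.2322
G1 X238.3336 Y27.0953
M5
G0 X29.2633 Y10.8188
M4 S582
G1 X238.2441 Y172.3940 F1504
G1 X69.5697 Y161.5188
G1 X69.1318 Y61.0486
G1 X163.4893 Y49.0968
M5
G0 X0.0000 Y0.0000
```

<svg xmlns="http://www.w3.org/2000/svg" width="268.7134mm" height="178.6495mm" viewBox="0 0 268.7134 178.6495">
  <polygon points="238.3336,151.5542 240.5028,143.2666 248.3347,139.7952 255.9318,143.7541 257.5734,152.1622 252.0232,158.6879 243.4607,158.4173" fill="none" stroke="#ff00ff"/>
  <polyline points="29.2633,167.8307 238.2441,6.2555 69.5697,17.1307 69.1318,117.6009 163.4893,129.5527" fill="none" stroke="#ff00ff"/>
</svg>

y_svg = 178.6495 − y_m. Every run uses S582, so all elements get stroke `#ff00ff` (score).

[1] closed run; points: 238.3336,151.5542 240.5028,143.2666 248.3347,139.7952 255.9318,143.7541 257.5734,152.1622 252.0232,158.6879 243.4607,158.4173

[2] open run; points: 29.2633,167.8307 238.2441,6.2555 69.5697,17.1307 69.1318,117.6009 163.4893,129.5527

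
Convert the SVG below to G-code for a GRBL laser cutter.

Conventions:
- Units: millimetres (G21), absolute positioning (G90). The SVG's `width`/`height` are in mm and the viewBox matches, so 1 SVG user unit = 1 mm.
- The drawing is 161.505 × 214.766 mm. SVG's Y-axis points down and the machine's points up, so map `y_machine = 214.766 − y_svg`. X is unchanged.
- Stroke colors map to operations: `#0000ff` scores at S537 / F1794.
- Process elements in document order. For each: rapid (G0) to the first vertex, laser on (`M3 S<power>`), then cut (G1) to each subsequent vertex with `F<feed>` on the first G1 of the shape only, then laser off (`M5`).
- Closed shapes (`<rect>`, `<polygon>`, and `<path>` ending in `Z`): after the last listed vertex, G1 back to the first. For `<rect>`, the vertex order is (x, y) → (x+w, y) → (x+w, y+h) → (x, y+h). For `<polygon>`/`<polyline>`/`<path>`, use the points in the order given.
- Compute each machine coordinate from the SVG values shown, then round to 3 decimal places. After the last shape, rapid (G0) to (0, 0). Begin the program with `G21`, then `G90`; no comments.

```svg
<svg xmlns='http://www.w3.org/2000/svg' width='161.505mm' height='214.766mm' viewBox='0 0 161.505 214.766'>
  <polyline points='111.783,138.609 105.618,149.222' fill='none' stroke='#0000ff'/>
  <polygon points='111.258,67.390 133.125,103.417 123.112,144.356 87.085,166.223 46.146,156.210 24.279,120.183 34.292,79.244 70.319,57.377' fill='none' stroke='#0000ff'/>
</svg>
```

viewBox `0 0 161.505 214.766` with mm width/height → 1 unit = 1 mm. Flip: y_m = 214.766 − y_svg.

**Shape 1** — `<polyline>` line segment, stroke `#0000ff` → score (S537, F1794). Machine vertices: (111.783,76.157) → (105.618,65.544). Open path.

**Shape 2** — `<polygon>` regular polygon, stroke `#0000ff` → score (S537, F1794). Machine vertices: (111.258,147.376) → (133.125,111.349) → (123.112,70.410) → (87.085,48.543) → (46.146,58.556) → (24.279,94.583) → (34.292,135.522) → (70.319,157.389) → (111.258,147.376). Closed: final G1 returns to the first vertex.

G21
G90
G0 X111.783 Y76.157
M3 S537
G1 X105.618 Y65.544 F1794
M5
G0 X111.258 Y147.376
M3 S537
G1 X133.125 Y111.349 F1794
G1 X123.112 Y70.410
G1 X87.085 Y48.543
G1 X46.146 Y58.556
G1 X24.279 Y94.583
G1 X34.292 Y135.522
G1 X70.319 Y157.389
G1 X111.258 Y147.376
M5
G0 X0.000 Y0.000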